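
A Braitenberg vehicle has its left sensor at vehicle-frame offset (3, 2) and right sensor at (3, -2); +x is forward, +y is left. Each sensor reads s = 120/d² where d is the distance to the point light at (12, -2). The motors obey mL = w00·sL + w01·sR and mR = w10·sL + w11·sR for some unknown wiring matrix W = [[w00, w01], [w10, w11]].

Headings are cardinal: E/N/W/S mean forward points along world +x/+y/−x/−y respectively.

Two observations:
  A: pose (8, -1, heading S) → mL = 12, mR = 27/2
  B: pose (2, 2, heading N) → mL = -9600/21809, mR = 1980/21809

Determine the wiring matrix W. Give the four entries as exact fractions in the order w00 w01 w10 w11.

obs A: pose=(8,-1,S) → sL=15, sR=3, mL=12, mR=27/2
obs B: pose=(2,2,N) → sL=120/193, sR=120/113, mL=-9600/21809, mR=1980/21809
sensor matrix S = [[15, 3], [120/193, 120/113]]; det S = 306720/21809
solve [mL_A; mL_B] = S·[w00; w01] and [mR_A; mR_B] = S·[w10; w11]:
  w00 = 1, w01 = -1, w10 = 1, w11 = -1/2

1 -1 1 -1/2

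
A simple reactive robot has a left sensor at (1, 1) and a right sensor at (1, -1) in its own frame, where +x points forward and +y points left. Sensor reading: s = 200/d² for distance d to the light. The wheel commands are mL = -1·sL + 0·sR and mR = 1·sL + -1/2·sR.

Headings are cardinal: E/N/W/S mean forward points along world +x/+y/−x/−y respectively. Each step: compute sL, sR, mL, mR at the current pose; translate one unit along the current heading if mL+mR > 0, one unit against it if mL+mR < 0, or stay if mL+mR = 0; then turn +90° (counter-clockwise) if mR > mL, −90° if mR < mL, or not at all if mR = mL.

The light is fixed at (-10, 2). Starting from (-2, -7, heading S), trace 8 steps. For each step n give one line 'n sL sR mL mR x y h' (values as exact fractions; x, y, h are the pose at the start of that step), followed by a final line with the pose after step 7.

0 200/181 200/149 -200/181 11700/26969 -2 -7 S
1 20/13 100/81 -20/13 970/1053 -2 -6 E
2 40/17 200/113 -40/17 2820/1921 -3 -6 N
3 25/17 2 -25/17 8/17 -3 -7 W
4 200/181 200/149 -200/181 11700/26969 -2 -7 S
5 20/13 100/81 -20/13 970/1053 -2 -6 E
6 40/17 200/113 -40/17 2820/1921 -3 -6 N
7 25/17 2 -25/17 8/17 -3 -7 W
final -2 -7 S

n=0: pose=(-2,-7,S); sL=200/181, sR=200/149; mL=-200/181, mR=11700/26969; mL+mR=-100/149 → advance -1; mR−mL=41500/26969 → turn +1·90°
n=1: pose=(-2,-6,E); sL=20/13, sR=100/81; mL=-20/13, mR=970/1053; mL+mR=-50/81 → advance -1; mR−mL=2590/1053 → turn +1·90°
n=2: pose=(-3,-6,N); sL=40/17, sR=200/113; mL=-40/17, mR=2820/1921; mL+mR=-100/113 → advance -1; mR−mL=7340/1921 → turn +1·90°
n=3: pose=(-3,-7,W); sL=25/17, sR=2; mL=-25/17, mR=8/17; mL+mR=-1 → advance -1; mR−mL=33/17 → turn +1·90°
n=4: pose=(-2,-7,S); sL=200/181, sR=200/149; mL=-200/181, mR=11700/26969; mL+mR=-100/149 → advance -1; mR−mL=41500/26969 → turn +1·90°
n=5: pose=(-2,-6,E); sL=20/13, sR=100/81; mL=-20/13, mR=970/1053; mL+mR=-50/81 → advance -1; mR−mL=2590/1053 → turn +1·90°
n=6: pose=(-3,-6,N); sL=40/17, sR=200/113; mL=-40/17, mR=2820/1921; mL+mR=-100/113 → advance -1; mR−mL=7340/1921 → turn +1·90°
n=7: pose=(-3,-7,W); sL=25/17, sR=2; mL=-25/17, mR=8/17; mL+mR=-1 → advance -1; mR−mL=33/17 → turn +1·90°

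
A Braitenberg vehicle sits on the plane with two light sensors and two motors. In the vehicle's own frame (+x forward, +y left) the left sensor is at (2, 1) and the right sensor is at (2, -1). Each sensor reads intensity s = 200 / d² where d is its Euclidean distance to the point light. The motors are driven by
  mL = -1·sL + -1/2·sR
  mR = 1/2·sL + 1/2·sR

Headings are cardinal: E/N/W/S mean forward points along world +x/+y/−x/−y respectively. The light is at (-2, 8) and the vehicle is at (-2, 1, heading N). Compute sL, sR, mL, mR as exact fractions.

100/13 100/13 -150/13 100/13

left sensor world pos  = (-3, 3); dL² = 26
right sensor world pos = (-1, 3); dR² = 26
sL = 200/26 = 100/13
sR = 200/26 = 100/13
mL = -1·sL + -1/2·sR = -150/13
mR = 1/2·sL + 1/2·sR = 100/13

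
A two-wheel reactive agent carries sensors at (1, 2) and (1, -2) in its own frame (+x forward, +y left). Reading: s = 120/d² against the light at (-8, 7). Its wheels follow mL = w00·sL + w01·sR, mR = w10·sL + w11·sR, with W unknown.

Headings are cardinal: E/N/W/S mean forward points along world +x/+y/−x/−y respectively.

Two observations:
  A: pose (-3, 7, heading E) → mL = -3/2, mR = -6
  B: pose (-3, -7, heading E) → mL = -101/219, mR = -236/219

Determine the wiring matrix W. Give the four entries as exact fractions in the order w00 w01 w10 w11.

-1 1/2 -1 -1

obs A: pose=(-3,7,E) → sL=3, sR=3, mL=-3/2, mR=-6
obs B: pose=(-3,-7,E) → sL=2/3, sR=30/73, mL=-101/219, mR=-236/219
sensor matrix S = [[3, 3], [2/3, 30/73]]; det S = -56/73
solve [mL_A; mL_B] = S·[w00; w01] and [mR_A; mR_B] = S·[w10; w11]:
  w00 = -1, w01 = 1/2, w10 = -1, w11 = -1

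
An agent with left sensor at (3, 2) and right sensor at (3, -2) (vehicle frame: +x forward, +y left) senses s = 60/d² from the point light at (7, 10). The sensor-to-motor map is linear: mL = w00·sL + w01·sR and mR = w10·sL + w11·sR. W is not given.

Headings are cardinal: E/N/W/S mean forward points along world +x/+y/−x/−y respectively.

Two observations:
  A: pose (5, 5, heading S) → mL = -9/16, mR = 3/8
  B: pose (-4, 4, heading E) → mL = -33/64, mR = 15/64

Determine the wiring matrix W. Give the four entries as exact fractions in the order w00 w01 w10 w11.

obs A: pose=(5,5,S) → sL=15/16, sR=3/4, mL=-9/16, mR=3/8
obs B: pose=(-4,4,E) → sL=3/4, sR=15/32, mL=-33/64, mR=15/64
sensor matrix S = [[15/16, 3/4], [3/4, 15/32]]; det S = -63/512
solve [mL_A; mL_B] = S·[w00; w01] and [mR_A; mR_B] = S·[w10; w11]:
  w00 = -1, w01 = 1/2, w10 = 0, w11 = 1/2

-1 1/2 0 1/2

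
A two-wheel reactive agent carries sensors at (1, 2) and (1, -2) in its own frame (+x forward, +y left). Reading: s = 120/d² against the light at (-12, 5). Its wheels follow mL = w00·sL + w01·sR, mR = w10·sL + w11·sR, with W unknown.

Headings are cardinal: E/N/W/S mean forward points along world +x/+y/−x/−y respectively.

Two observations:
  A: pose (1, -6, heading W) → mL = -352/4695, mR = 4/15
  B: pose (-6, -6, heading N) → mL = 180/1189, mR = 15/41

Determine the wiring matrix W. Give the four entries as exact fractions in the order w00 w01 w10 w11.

1/2 -1/2 0 1/2

obs A: pose=(1,-6,W) → sL=120/313, sR=8/15, mL=-352/4695, mR=4/15
obs B: pose=(-6,-6,N) → sL=30/29, sR=30/41, mL=180/1189, mR=15/41
sensor matrix S = [[120/313, 8/15], [30/29, 30/41]]; det S = -100928/372157
solve [mL_A; mL_B] = S·[w00; w01] and [mR_A; mR_B] = S·[w10; w11]:
  w00 = 1/2, w01 = -1/2, w10 = 0, w11 = 1/2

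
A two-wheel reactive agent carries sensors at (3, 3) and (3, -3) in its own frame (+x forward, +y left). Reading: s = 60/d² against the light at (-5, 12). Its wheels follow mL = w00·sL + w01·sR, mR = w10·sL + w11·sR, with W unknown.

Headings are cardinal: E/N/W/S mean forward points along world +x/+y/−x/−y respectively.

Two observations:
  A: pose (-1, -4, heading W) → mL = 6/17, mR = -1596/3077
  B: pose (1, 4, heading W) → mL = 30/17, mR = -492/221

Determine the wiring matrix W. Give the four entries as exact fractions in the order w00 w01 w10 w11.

obs A: pose=(-1,-4,W) → sL=30/181, sR=6/17, mL=6/17, mR=-1596/3077
obs B: pose=(1,4,W) → sL=6/13, sR=30/17, mL=30/17, mR=-492/221
sensor matrix S = [[30/181, 6/17], [6/13, 30/17]]; det S = 5184/40001
solve [mL_A; mL_B] = S·[w00; w01] and [mR_A; mR_B] = S·[w10; w11]:
  w00 = 0, w01 = 1, w10 = -1, w11 = -1

0 1 -1 -1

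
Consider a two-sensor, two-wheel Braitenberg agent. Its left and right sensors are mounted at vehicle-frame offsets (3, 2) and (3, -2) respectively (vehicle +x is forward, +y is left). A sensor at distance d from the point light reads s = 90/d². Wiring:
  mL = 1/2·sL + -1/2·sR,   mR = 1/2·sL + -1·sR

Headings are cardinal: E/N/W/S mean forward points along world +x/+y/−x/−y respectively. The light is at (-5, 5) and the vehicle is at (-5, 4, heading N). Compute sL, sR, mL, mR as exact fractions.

45/4 45/4 0 -45/8

left sensor world pos  = (-7, 7); dL² = 8
right sensor world pos = (-3, 7); dR² = 8
sL = 90/8 = 45/4
sR = 90/8 = 45/4
mL = 1/2·sL + -1/2·sR = 0
mR = 1/2·sL + -1·sR = -45/8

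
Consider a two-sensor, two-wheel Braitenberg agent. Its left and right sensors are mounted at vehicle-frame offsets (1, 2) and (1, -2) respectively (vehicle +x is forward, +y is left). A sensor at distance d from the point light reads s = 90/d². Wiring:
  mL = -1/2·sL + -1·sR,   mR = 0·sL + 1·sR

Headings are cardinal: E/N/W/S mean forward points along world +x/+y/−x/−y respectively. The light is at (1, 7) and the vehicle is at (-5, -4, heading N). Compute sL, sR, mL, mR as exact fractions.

left sensor world pos  = (-7, -3); dL² = 164
right sensor world pos = (-3, -3); dR² = 116
sL = 90/164 = 45/82
sR = 90/116 = 45/58
mL = -1/2·sL + -1·sR = -4995/4756
mR = 0·sL + 1·sR = 45/58

45/82 45/58 -4995/4756 45/58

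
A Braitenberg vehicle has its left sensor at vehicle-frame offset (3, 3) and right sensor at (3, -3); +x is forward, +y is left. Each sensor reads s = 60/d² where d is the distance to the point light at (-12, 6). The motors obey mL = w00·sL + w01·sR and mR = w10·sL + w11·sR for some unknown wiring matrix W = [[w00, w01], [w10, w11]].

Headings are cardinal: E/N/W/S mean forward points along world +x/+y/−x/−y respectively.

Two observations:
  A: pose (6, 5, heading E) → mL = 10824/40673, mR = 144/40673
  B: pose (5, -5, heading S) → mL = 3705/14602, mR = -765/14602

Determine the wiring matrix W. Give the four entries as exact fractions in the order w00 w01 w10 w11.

obs A: pose=(6,5,E) → sL=12/89, sR=60/457, mL=10824/40673, mR=144/40673
obs B: pose=(5,-5,S) → sL=15/149, sR=15/98, mL=3705/14602, mR=-765/14602
sensor matrix S = [[12/89, 60/457], [15/149, 15/98]]; det S = 2203470/296953573
solve [mL_A; mL_B] = S·[w00; w01] and [mR_A; mR_B] = S·[w10; w11]:
  w00 = 1, w01 = 1, w10 = 1, w11 = -1

1 1 1 -1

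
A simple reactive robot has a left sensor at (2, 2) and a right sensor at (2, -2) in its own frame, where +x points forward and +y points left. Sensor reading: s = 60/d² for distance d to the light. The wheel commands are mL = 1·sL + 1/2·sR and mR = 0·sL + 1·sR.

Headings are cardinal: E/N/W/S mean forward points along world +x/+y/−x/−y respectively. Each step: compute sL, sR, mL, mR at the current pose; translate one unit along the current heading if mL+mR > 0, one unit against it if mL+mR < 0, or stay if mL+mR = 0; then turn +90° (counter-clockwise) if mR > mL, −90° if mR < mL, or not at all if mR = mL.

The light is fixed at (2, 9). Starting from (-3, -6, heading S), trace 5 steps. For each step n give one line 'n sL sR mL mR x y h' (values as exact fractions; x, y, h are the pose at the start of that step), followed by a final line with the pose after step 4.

n=0: pose=(-3,-6,S); sL=30/149, sR=30/169; mL=7305/25181, mR=30/169; mL+mR=11775/25181 → advance +1; mR−mL=-2835/25181 → turn -1·90°
n=1: pose=(-3,-7,W); sL=60/373, sR=12/49; mL=5178/18277, mR=12/49; mL+mR=9654/18277 → advance +1; mR−mL=-702/18277 → turn -1·90°
n=2: pose=(-4,-7,N); sL=3/13, sR=15/53; mL=513/1378, mR=15/53; mL+mR=903/1378 → advance +1; mR−mL=-123/1378 → turn -1·90°
n=3: pose=(-4,-6,E); sL=12/37, sR=12/61; mL=954/2257, mR=12/61; mL+mR=1398/2257 → advance +1; mR−mL=-510/2257 → turn -1·90°
n=4: pose=(-3,-6,S); sL=30/149, sR=30/169; mL=7305/25181, mR=30/169; mL+mR=11775/25181 → advance +1; mR−mL=-2835/25181 → turn -1·90°

0 30/149 30/169 7305/25181 30/169 -3 -6 S
1 60/373 12/49 5178/18277 12/49 -3 -7 W
2 3/13 15/53 513/1378 15/53 -4 -7 N
3 12/37 12/61 954/2257 12/61 -4 -6 E
4 30/149 30/169 7305/25181 30/169 -3 -6 S
final -3 -7 W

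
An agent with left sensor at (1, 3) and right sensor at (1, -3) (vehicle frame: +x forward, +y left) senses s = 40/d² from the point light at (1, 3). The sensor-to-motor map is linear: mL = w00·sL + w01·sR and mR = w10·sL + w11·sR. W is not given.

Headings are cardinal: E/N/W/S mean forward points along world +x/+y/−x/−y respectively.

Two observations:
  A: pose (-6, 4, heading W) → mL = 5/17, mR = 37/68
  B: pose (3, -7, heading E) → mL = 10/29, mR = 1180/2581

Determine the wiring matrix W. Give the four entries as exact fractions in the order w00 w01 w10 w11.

1/2 0 1/2 1/2

obs A: pose=(-6,4,W) → sL=10/17, sR=1/2, mL=5/17, mR=37/68
obs B: pose=(3,-7,E) → sL=20/29, sR=20/89, mL=10/29, mR=1180/2581
sensor matrix S = [[10/17, 1/2], [20/29, 20/89]]; det S = -9330/43877
solve [mL_A; mL_B] = S·[w00; w01] and [mR_A; mR_B] = S·[w10; w11]:
  w00 = 1/2, w01 = 0, w10 = 1/2, w11 = 1/2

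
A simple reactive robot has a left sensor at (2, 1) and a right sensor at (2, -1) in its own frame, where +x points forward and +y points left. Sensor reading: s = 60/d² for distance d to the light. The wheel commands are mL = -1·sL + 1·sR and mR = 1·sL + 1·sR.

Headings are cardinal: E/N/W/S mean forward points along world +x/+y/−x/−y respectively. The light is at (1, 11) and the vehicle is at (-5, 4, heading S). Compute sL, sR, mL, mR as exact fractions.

left sensor world pos  = (-4, 2); dL² = 106
right sensor world pos = (-6, 2); dR² = 130
sL = 60/106 = 30/53
sR = 60/130 = 6/13
mL = -1·sL + 1·sR = -72/689
mR = 1·sL + 1·sR = 708/689

30/53 6/13 -72/689 708/689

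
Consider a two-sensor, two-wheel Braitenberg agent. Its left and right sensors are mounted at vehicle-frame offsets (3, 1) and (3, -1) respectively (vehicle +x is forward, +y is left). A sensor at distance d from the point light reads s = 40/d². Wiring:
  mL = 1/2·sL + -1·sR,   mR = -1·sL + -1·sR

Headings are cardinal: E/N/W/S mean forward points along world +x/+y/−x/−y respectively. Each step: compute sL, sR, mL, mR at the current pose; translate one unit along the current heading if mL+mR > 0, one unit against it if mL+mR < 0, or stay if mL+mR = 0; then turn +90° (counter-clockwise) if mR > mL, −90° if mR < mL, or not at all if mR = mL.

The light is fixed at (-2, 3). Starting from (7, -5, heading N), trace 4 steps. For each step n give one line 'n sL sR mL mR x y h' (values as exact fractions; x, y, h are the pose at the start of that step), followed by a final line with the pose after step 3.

0 40/89 8/25 -212/2225 -1712/2225 7 -5 N
1 5/26 10/61 -215/3172 -565/1586 7 -6 E
2 8/45 40/193 -1028/8685 -3344/8685 6 -6 S
3 20/53 20/37 -690/1961 -1800/1961 6 -5 W
final 7 -5 N

n=0: pose=(7,-5,N); sL=40/89, sR=8/25; mL=-212/2225, mR=-1712/2225; mL+mR=-1924/2225 → advance -1; mR−mL=-60/89 → turn -1·90°
n=1: pose=(7,-6,E); sL=5/26, sR=10/61; mL=-215/3172, mR=-565/1586; mL+mR=-1345/3172 → advance -1; mR−mL=-15/52 → turn -1·90°
n=2: pose=(6,-6,S); sL=8/45, sR=40/193; mL=-1028/8685, mR=-3344/8685; mL+mR=-4372/8685 → advance -1; mR−mL=-4/15 → turn -1·90°
n=3: pose=(6,-5,W); sL=20/53, sR=20/37; mL=-690/1961, mR=-1800/1961; mL+mR=-2490/1961 → advance -1; mR−mL=-30/53 → turn -1·90°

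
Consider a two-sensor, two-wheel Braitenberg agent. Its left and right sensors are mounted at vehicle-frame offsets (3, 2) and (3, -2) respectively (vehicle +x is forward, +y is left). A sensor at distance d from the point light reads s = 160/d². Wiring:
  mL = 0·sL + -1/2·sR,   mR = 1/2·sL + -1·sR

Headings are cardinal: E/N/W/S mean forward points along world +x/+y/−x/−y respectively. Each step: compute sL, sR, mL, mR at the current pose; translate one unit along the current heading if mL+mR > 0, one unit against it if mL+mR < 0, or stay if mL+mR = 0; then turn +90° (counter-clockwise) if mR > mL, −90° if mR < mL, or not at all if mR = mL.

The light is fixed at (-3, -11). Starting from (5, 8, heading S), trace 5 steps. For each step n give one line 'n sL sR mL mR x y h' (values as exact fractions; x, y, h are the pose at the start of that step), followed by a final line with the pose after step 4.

n=0: pose=(5,8,S); sL=40/89, sR=40/73; mL=-20/73, mR=-2100/6497; mL+mR=-3880/6497 → advance -1; mR−mL=-320/6497 → turn -1·90°
n=1: pose=(5,9,W); sL=160/349, sR=160/509; mL=-80/509, mR=-15120/177641; mL+mR=-43040/177641 → advance -1; mR−mL=12800/177641 → turn +1·90°
n=2: pose=(6,9,S); sL=16/41, sR=80/169; mL=-40/169, mR=-1928/6929; mL+mR=-3568/6929 → advance -1; mR−mL=-288/6929 → turn -1·90°
n=3: pose=(6,10,W); sL=160/397, sR=32/113; mL=-16/113, mR=-3664/44861; mL+mR=-10016/44861 → advance -1; mR−mL=2688/44861 → turn +1·90°
n=4: pose=(7,10,S); sL=40/117, sR=40/97; mL=-20/97, mR=-2740/11349; mL+mR=-5080/11349 → advance -1; mR−mL=-400/11349 → turn -1·90°

0 40/89 40/73 -20/73 -2100/6497 5 8 S
1 160/349 160/509 -80/509 -15120/177641 5 9 W
2 16/41 80/169 -40/169 -1928/6929 6 9 S
3 160/397 32/113 -16/113 -3664/44861 6 10 W
4 40/117 40/97 -20/97 -2740/11349 7 10 S
final 7 11 W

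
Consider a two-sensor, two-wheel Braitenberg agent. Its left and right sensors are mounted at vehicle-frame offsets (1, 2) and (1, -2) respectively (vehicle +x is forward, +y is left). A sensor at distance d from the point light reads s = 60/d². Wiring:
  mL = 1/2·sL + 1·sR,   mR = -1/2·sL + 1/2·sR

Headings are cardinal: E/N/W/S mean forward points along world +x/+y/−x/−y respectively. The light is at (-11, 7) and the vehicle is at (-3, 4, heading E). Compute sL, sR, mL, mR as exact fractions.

30/41 30/53 2025/2173 -180/2173

left sensor world pos  = (-2, 6); dL² = 82
right sensor world pos = (-2, 2); dR² = 106
sL = 60/82 = 30/41
sR = 60/106 = 30/53
mL = 1/2·sL + 1·sR = 2025/2173
mR = -1/2·sL + 1/2·sR = -180/2173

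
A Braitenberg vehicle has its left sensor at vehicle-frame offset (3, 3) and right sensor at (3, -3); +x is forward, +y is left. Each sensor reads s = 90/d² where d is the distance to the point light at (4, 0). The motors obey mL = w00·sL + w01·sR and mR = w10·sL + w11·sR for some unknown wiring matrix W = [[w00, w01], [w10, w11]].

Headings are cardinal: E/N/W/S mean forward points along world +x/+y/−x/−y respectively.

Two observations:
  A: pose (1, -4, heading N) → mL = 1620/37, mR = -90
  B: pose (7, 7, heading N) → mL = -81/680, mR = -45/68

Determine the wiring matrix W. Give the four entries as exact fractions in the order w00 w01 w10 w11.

-1/2 1/2 0 -1

obs A: pose=(1,-4,N) → sL=90/37, sR=90, mL=1620/37, mR=-90
obs B: pose=(7,7,N) → sL=9/10, sR=45/68, mL=-81/680, mR=-45/68
sensor matrix S = [[90/37, 90], [9/10, 45/68]]; det S = -99873/1258
solve [mL_A; mL_B] = S·[w00; w01] and [mR_A; mR_B] = S·[w10; w11]:
  w00 = -1/2, w01 = 1/2, w10 = 0, w11 = -1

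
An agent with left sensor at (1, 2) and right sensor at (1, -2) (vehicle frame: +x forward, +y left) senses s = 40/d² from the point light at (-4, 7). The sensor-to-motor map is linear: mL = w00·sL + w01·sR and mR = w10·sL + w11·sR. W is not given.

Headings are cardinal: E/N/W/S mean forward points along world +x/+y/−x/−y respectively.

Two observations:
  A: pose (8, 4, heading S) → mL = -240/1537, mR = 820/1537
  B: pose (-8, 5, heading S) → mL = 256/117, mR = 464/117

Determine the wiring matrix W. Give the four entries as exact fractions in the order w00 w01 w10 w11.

obs A: pose=(8,4,S) → sL=10/53, sR=10/29, mL=-240/1537, mR=820/1537
obs B: pose=(-8,5,S) → sL=40/13, sR=8/9, mL=256/117, mR=464/117
sensor matrix S = [[10/53, 10/29], [40/13, 8/9]]; det S = -160640/179829
solve [mL_A; mL_B] = S·[w00; w01] and [mR_A; mR_B] = S·[w10; w11]:
  w00 = 1, w01 = -1, w10 = 1, w11 = 1

1 -1 1 1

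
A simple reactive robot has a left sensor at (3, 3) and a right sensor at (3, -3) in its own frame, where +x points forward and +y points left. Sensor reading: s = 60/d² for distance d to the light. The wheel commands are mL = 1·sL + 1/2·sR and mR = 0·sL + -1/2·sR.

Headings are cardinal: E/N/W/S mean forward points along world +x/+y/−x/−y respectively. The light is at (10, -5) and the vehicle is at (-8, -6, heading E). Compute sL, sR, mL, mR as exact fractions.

60/229 60/241 21330/55189 -30/241

left sensor world pos  = (-5, -3); dL² = 229
right sensor world pos = (-5, -9); dR² = 241
sL = 60/229 = 60/229
sR = 60/241 = 60/241
mL = 1·sL + 1/2·sR = 21330/55189
mR = 0·sL + -1/2·sR = -30/241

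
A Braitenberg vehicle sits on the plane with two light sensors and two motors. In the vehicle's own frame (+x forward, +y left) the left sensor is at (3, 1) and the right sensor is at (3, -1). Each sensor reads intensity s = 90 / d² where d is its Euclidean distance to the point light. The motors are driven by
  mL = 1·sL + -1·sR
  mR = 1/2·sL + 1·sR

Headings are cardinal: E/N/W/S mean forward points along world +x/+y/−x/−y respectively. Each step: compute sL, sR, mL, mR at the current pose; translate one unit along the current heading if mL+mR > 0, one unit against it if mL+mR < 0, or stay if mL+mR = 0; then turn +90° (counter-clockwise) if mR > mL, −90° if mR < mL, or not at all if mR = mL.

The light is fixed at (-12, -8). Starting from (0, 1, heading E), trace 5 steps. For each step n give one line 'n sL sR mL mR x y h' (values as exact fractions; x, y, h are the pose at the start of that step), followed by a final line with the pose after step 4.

n=0: pose=(0,1,E); sL=18/65, sR=90/289; mL=-648/18785, mR=8451/18785; mL+mR=27/65 → advance +1; mR−mL=9099/18785 → turn +1·90°
n=1: pose=(1,1,N); sL=5/16, sR=9/34; mL=13/272, mR=229/544; mL+mR=15/32 → advance +1; mR−mL=203/544 → turn +1·90°
n=2: pose=(1,2,W); sL=90/181, sR=90/221; mL=3600/40001, mR=26235/40001; mL+mR=135/181 → advance +1; mR−mL=22635/40001 → turn +1·90°
n=3: pose=(0,2,S); sL=45/109, sR=9/17; mL=-216/1853, mR=2727/3706; mL+mR=135/218 → advance +1; mR−mL=3159/3706 → turn +1·90°
n=4: pose=(0,1,E); sL=18/65, sR=90/289; mL=-648/18785, mR=8451/18785; mL+mR=27/65 → advance +1; mR−mL=9099/18785 → turn +1·90°

0 18/65 90/289 -648/18785 8451/18785 0 1 E
1 5/16 9/34 13/272 229/544 1 1 N
2 90/181 90/221 3600/40001 26235/40001 1 2 W
3 45/109 9/17 -216/1853 2727/3706 0 2 S
4 18/65 90/289 -648/18785 8451/18785 0 1 E
final 1 1 N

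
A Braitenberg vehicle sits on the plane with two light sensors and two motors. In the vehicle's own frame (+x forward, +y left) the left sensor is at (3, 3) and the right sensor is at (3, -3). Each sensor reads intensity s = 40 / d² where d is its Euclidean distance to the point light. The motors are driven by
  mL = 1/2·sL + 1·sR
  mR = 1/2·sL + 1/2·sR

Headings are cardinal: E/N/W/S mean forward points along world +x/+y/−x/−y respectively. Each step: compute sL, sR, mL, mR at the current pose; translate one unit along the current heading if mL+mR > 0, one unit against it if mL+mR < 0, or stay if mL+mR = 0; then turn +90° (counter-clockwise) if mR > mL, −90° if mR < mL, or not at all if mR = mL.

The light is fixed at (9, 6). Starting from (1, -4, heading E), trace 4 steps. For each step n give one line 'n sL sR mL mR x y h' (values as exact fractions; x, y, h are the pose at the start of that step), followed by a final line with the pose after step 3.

0 20/37 20/97 1710/3589 1340/3589 1 -4 E
1 8/37 40/269 2556/9953 1816/9953 2 -4 S
2 5/37 10/41 945/3034 575/3034 2 -5 W
3 8/37 40/89 1836/3293 1096/3293 1 -5 N
final 1 -4 E

n=0: pose=(1,-4,E); sL=20/37, sR=20/97; mL=1710/3589, mR=1340/3589; mL+mR=3050/3589 → advance +1; mR−mL=-10/97 → turn -1·90°
n=1: pose=(2,-4,S); sL=8/37, sR=40/269; mL=2556/9953, mR=1816/9953; mL+mR=4372/9953 → advance +1; mR−mL=-20/269 → turn -1·90°
n=2: pose=(2,-5,W); sL=5/37, sR=10/41; mL=945/3034, mR=575/3034; mL+mR=760/1517 → advance +1; mR−mL=-5/41 → turn -1·90°
n=3: pose=(1,-5,N); sL=8/37, sR=40/89; mL=1836/3293, mR=1096/3293; mL+mR=2932/3293 → advance +1; mR−mL=-20/89 → turn -1·90°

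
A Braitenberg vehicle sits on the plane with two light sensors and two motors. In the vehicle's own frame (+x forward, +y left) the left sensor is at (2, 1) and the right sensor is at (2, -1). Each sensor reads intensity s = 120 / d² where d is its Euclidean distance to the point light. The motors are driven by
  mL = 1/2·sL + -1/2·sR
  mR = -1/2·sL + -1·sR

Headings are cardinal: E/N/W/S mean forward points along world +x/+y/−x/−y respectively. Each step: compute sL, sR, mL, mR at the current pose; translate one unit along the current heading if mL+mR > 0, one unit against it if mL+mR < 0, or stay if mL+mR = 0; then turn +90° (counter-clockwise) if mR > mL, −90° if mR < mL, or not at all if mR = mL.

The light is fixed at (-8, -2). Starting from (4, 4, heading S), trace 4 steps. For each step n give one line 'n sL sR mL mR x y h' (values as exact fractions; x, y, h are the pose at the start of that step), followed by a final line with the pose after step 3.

0 24/37 120/137 -576/5069 -6084/5069 4 4 S
1 15/17 30/41 105/1394 -1635/1394 4 5 W
2 8/15 120/277 208/4155 -2908/4155 5 5 N
3 60/137 12/25 -72/3425 -2394/3425 5 4 E
final 4 4 S

n=0: pose=(4,4,S); sL=24/37, sR=120/137; mL=-576/5069, mR=-6084/5069; mL+mR=-180/137 → advance -1; mR−mL=-5508/5069 → turn -1·90°
n=1: pose=(4,5,W); sL=15/17, sR=30/41; mL=105/1394, mR=-1635/1394; mL+mR=-45/41 → advance -1; mR−mL=-870/697 → turn -1·90°
n=2: pose=(5,5,N); sL=8/15, sR=120/277; mL=208/4155, mR=-2908/4155; mL+mR=-180/277 → advance -1; mR−mL=-3116/4155 → turn -1·90°
n=3: pose=(5,4,E); sL=60/137, sR=12/25; mL=-72/3425, mR=-2394/3425; mL+mR=-18/25 → advance -1; mR−mL=-2322/3425 → turn -1·90°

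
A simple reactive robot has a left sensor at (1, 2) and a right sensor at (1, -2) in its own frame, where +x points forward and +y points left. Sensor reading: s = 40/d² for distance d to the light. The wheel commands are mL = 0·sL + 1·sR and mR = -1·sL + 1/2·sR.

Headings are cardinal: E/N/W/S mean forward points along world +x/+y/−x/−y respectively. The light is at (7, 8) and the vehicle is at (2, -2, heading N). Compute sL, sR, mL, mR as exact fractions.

4/13 4/9 4/9 -10/117

left sensor world pos  = (0, -1); dL² = 130
right sensor world pos = (4, -1); dR² = 90
sL = 40/130 = 4/13
sR = 40/90 = 4/9
mL = 0·sL + 1·sR = 4/9
mR = -1·sL + 1/2·sR = -10/117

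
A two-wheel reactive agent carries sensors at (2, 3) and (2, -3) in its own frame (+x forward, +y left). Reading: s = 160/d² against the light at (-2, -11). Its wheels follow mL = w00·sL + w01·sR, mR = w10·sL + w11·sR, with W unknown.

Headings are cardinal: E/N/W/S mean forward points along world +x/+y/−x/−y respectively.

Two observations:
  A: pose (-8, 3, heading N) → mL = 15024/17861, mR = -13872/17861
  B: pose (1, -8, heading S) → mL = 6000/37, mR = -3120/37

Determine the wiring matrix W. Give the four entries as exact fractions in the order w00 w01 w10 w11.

1/2 1 -1 -1/2

obs A: pose=(-8,3,N) → sL=160/337, sR=32/53, mL=15024/17861, mR=-13872/17861
obs B: pose=(1,-8,S) → sL=160/37, sR=160, mL=6000/37, mR=-3120/37
sensor matrix S = [[160/337, 32/53], [160/37, 160]]; det S = 48476160/660857
solve [mL_A; mL_B] = S·[w00; w01] and [mR_A; mR_B] = S·[w10; w11]:
  w00 = 1/2, w01 = 1, w10 = -1, w11 = -1/2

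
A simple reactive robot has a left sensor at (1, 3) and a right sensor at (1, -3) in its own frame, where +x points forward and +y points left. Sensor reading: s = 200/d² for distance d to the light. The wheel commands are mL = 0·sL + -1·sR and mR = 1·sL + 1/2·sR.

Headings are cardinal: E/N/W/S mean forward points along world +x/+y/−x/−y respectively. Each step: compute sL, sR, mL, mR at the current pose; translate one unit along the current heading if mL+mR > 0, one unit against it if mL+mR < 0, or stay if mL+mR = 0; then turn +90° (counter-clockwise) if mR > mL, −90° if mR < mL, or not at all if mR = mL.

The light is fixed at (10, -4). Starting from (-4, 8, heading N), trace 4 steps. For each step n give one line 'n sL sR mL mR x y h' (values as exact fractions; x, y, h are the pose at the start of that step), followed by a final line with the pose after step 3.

0 100/229 20/29 -20/29 5190/6641 -4 8 N
1 8/13 200/481 -200/481 396/481 -4 9 W
2 25/36 50/117 -50/117 425/468 -5 9 S
3 200/421 200/277 -200/277 97500/116617 -5 8 E
final -4 8 N

n=0: pose=(-4,8,N); sL=100/229, sR=20/29; mL=-20/29, mR=5190/6641; mL+mR=610/6641 → advance +1; mR−mL=9770/6641 → turn +1·90°
n=1: pose=(-4,9,W); sL=8/13, sR=200/481; mL=-200/481, mR=396/481; mL+mR=196/481 → advance +1; mR−mL=596/481 → turn +1·90°
n=2: pose=(-5,9,S); sL=25/36, sR=50/117; mL=-50/117, mR=425/468; mL+mR=25/52 → advance +1; mR−mL=625/468 → turn +1·90°
n=3: pose=(-5,8,E); sL=200/421, sR=200/277; mL=-200/277, mR=97500/116617; mL+mR=13300/116617 → advance +1; mR−mL=181700/116617 → turn +1·90°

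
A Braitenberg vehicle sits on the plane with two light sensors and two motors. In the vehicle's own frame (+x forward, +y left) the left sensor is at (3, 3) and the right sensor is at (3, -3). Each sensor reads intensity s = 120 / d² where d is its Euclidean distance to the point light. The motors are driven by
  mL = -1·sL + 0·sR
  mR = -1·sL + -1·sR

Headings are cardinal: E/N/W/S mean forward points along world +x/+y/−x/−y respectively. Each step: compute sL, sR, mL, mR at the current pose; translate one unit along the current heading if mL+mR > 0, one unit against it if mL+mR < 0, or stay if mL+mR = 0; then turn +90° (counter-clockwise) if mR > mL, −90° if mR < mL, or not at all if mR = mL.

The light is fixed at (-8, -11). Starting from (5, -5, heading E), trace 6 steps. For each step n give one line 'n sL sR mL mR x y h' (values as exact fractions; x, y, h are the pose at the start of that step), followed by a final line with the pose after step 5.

n=0: pose=(5,-5,E); sL=120/337, sR=24/53; mL=-120/337, mR=-14448/17861; mL+mR=-20808/17861 → advance -1; mR−mL=-24/53 → turn -1·90°
n=1: pose=(4,-5,S); sL=20/39, sR=4/3; mL=-20/39, mR=-24/13; mL+mR=-92/39 → advance -1; mR−mL=-4/3 → turn -1·90°
n=2: pose=(4,-4,W); sL=120/97, sR=120/181; mL=-120/97, mR=-33360/17557; mL+mR=-55080/17557 → advance -1; mR−mL=-120/181 → turn -1·90°
n=3: pose=(5,-4,N); sL=3/5, sR=30/89; mL=-3/5, mR=-417/445; mL+mR=-684/445 → advance -1; mR−mL=-30/89 → turn -1·90°
n=4: pose=(5,-5,E); sL=120/337, sR=24/53; mL=-120/337, mR=-14448/17861; mL+mR=-20808/17861 → advance -1; mR−mL=-24/53 → turn -1·90°
n=5: pose=(4,-5,S); sL=20/39, sR=4/3; mL=-20/39, mR=-24/13; mL+mR=-92/39 → advance -1; mR−mL=-4/3 → turn -1·90°

0 120/337 24/53 -120/337 -14448/17861 5 -5 E
1 20/39 4/3 -20/39 -24/13 4 -5 S
2 120/97 120/181 -120/97 -33360/17557 4 -4 W
3 3/5 30/89 -3/5 -417/445 5 -4 N
4 120/337 24/53 -120/337 -14448/17861 5 -5 E
5 20/39 4/3 -20/39 -24/13 4 -5 S
final 4 -4 W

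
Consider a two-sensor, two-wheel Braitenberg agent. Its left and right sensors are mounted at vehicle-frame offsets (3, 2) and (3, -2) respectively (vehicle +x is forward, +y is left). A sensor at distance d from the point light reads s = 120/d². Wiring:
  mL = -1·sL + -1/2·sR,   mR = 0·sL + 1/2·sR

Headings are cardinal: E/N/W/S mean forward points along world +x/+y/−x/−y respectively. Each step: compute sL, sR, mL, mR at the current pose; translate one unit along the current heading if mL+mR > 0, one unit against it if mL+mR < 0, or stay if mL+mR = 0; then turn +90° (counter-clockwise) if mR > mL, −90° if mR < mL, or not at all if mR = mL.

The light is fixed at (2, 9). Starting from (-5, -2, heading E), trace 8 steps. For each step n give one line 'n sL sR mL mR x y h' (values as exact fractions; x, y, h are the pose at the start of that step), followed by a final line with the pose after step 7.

0 120/97 24/37 -5604/3589 12/37 -5 -2 E
1 30/41 6/5 -273/205 3/5 -6 -2 N
2 120/317 120/221 -45540/70057 60/221 -6 -3 W
3 12/25 20/51 -862/1275 10/51 -5 -3 S
4 120/97 24/37 -5604/3589 12/37 -5 -2 E
5 30/41 6/5 -273/205 3/5 -6 -2 N
6 120/317 120/221 -45540/70057 60/221 -6 -3 W
7 12/25 20/51 -862/1275 10/51 -5 -3 S
final -5 -2 E

n=0: pose=(-5,-2,E); sL=120/97, sR=24/37; mL=-5604/3589, mR=12/37; mL+mR=-120/97 → advance -1; mR−mL=6768/3589 → turn +1·90°
n=1: pose=(-6,-2,N); sL=30/41, sR=6/5; mL=-273/205, mR=3/5; mL+mR=-30/41 → advance -1; mR−mL=396/205 → turn +1·90°
n=2: pose=(-6,-3,W); sL=120/317, sR=120/221; mL=-45540/70057, mR=60/221; mL+mR=-120/317 → advance -1; mR−mL=64560/70057 → turn +1·90°
n=3: pose=(-5,-3,S); sL=12/25, sR=20/51; mL=-862/1275, mR=10/51; mL+mR=-12/25 → advance -1; mR−mL=1112/1275 → turn +1·90°
n=4: pose=(-5,-2,E); sL=120/97, sR=24/37; mL=-5604/3589, mR=12/37; mL+mR=-120/97 → advance -1; mR−mL=6768/3589 → turn +1·90°
n=5: pose=(-6,-2,N); sL=30/41, sR=6/5; mL=-273/205, mR=3/5; mL+mR=-30/41 → advance -1; mR−mL=396/205 → turn +1·90°
n=6: pose=(-6,-3,W); sL=120/317, sR=120/221; mL=-45540/70057, mR=60/221; mL+mR=-120/317 → advance -1; mR−mL=64560/70057 → turn +1·90°
n=7: pose=(-5,-3,S); sL=12/25, sR=20/51; mL=-862/1275, mR=10/51; mL+mR=-12/25 → advance -1; mR−mL=1112/1275 → turn +1·90°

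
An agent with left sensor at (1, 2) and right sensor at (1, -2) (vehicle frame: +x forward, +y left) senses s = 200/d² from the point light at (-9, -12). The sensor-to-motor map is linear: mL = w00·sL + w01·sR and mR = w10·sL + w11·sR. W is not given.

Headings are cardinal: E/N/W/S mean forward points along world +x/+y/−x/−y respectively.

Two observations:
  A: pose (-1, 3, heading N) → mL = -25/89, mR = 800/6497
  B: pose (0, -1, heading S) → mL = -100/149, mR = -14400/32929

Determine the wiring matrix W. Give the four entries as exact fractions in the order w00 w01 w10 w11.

0 -1/2 1 -1

obs A: pose=(-1,3,N) → sL=50/73, sR=50/89, mL=-25/89, mR=800/6497
obs B: pose=(0,-1,S) → sL=200/221, sR=200/149, mL=-100/149, mR=-14400/32929
sensor matrix S = [[50/73, 50/89], [200/221, 200/149]]; det S = 87920000/213939713
solve [mL_A; mL_B] = S·[w00; w01] and [mR_A; mR_B] = S·[w10; w11]:
  w00 = 0, w01 = -1/2, w10 = 1, w11 = -1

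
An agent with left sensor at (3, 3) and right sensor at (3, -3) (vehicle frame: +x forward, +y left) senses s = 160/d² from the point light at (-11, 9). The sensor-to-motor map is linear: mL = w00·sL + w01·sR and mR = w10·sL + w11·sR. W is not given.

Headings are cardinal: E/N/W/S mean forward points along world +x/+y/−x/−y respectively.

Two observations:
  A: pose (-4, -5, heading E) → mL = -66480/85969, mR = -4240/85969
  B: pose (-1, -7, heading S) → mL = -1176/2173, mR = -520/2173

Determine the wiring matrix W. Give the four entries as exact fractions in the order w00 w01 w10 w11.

-1/2 -1 1/2 -1

obs A: pose=(-4,-5,E) → sL=160/221, sR=160/389, mL=-66480/85969, mR=-4240/85969
obs B: pose=(-1,-7,S) → sL=16/53, sR=16/41, mL=-1176/2173, mR=-520/2173
sensor matrix S = [[160/221, 160/389], [16/53, 16/41]]; det S = 29583360/186810637
solve [mL_A; mL_B] = S·[w00; w01] and [mR_A; mR_B] = S·[w10; w11]:
  w00 = -1/2, w01 = -1, w10 = 1/2, w11 = -1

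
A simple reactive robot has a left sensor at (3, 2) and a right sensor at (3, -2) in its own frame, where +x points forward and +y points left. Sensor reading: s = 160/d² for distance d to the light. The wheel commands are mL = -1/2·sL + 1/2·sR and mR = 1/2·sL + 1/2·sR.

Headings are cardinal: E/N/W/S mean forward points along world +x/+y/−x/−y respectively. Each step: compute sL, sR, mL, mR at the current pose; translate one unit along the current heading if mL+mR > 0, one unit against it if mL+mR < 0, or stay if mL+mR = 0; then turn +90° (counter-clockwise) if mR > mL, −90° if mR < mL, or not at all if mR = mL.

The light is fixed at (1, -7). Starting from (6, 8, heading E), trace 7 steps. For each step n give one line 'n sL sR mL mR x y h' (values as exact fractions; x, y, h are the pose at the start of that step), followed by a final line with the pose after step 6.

n=0: pose=(6,8,E); sL=160/353, sR=160/233; mL=9600/82249, mR=46880/82249; mL+mR=160/233 → advance +1; mR−mL=160/353 → turn +1·90°
n=1: pose=(7,8,N); sL=8/17, sR=40/97; mL=-48/1649, mR=728/1649; mL+mR=40/97 → advance +1; mR−mL=8/17 → turn +1·90°
n=2: pose=(7,9,W); sL=32/41, sR=160/333; mL=-2048/13653, mR=8608/13653; mL+mR=160/333 → advance +1; mR−mL=32/41 → turn +1·90°
n=3: pose=(6,9,S); sL=80/109, sR=80/89; mL=800/9701, mR=7920/9701; mL+mR=80/89 → advance +1; mR−mL=80/109 → turn +1·90°
n=4: pose=(6,8,E); sL=160/353, sR=160/233; mL=9600/82249, mR=46880/82249; mL+mR=160/233 → advance +1; mR−mL=160/353 → turn +1·90°
n=5: pose=(7,8,N); sL=8/17, sR=40/97; mL=-48/1649, mR=728/1649; mL+mR=40/97 → advance +1; mR−mL=8/17 → turn +1·90°
n=6: pose=(7,9,W); sL=32/41, sR=160/333; mL=-2048/13653, mR=8608/13653; mL+mR=160/333 → advance +1; mR−mL=32/41 → turn +1·90°

0 160/353 160/233 9600/82249 46880/82249 6 8 E
1 8/17 40/97 -48/1649 728/1649 7 8 N
2 32/41 160/333 -2048/13653 8608/13653 7 9 W
3 80/109 80/89 800/9701 7920/9701 6 9 S
4 160/353 160/233 9600/82249 46880/82249 6 8 E
5 8/17 40/97 -48/1649 728/1649 7 8 N
6 32/41 160/333 -2048/13653 8608/13653 7 9 W
final 6 9 S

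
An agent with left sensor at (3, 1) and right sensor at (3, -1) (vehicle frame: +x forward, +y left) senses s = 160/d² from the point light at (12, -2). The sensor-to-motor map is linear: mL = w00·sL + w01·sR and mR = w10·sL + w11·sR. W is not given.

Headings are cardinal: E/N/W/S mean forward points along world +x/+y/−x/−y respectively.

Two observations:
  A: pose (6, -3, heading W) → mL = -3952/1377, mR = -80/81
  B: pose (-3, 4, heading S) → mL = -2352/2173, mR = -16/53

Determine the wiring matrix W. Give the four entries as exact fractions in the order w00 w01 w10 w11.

obs A: pose=(6,-3,W) → sL=32/17, sR=160/81, mL=-3952/1377, mR=-80/81
obs B: pose=(-3,4,S) → sL=32/41, sR=32/53, mL=-2352/2173, mR=-16/53
sensor matrix S = [[32/17, 160/81], [32/41, 32/53]]; det S = -1212416/2992221
solve [mL_A; mL_B] = S·[w00; w01] and [mR_A; mR_B] = S·[w10; w11]:
  w00 = -1, w01 = -1/2, w10 = 0, w11 = -1/2

-1 -1/2 0 -1/2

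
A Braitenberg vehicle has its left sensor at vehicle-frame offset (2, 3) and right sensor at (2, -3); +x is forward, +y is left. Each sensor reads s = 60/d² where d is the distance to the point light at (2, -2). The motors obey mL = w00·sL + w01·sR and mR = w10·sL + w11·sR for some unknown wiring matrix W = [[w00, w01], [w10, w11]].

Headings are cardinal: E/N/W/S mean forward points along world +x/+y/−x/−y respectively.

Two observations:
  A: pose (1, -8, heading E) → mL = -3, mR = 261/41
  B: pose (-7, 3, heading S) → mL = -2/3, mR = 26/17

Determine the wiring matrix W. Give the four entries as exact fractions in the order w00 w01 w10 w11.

-1/2 0 1 1/2

obs A: pose=(1,-8,E) → sL=6, sR=30/41, mL=-3, mR=261/41
obs B: pose=(-7,3,S) → sL=4/3, sR=20/51, mL=-2/3, mR=26/17
sensor matrix S = [[6, 30/41], [4/3, 20/51]]; det S = 960/697
solve [mL_A; mL_B] = S·[w00; w01] and [mR_A; mR_B] = S·[w10; w11]:
  w00 = -1/2, w01 = 0, w10 = 1, w11 = 1/2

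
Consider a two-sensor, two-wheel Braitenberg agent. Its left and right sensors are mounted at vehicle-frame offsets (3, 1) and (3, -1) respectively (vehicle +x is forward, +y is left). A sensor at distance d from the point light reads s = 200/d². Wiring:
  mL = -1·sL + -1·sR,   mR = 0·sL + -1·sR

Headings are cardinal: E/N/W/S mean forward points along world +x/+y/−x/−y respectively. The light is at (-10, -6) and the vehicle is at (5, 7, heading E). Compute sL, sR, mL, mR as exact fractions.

left sensor world pos  = (8, 8); dL² = 520
right sensor world pos = (8, 6); dR² = 468
sL = 200/520 = 5/13
sR = 200/468 = 50/117
mL = -1·sL + -1·sR = -95/117
mR = 0·sL + -1·sR = -50/117

5/13 50/117 -95/117 -50/117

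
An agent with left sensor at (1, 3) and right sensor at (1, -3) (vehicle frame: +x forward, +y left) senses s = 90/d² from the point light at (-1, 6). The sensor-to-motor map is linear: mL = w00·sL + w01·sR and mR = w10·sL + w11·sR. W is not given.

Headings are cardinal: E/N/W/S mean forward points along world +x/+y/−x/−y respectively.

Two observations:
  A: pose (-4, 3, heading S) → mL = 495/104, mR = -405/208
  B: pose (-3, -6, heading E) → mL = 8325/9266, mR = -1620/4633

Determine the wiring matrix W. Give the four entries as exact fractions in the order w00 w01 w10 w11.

obs A: pose=(-4,3,S) → sL=45/8, sR=45/26, mL=495/104, mR=-405/208
obs B: pose=(-3,-6,E) → sL=45/41, sR=45/113, mL=8325/9266, mR=-1620/4633
sensor matrix S = [[45/8, 45/26], [45/41, 45/113]]; det S = 164025/481832
solve [mL_A; mL_B] = S·[w00; w01] and [mR_A; mR_B] = S·[w10; w11]:
  w00 = 1, w01 = -1/2, w10 = -1/2, w11 = 1/2

1 -1/2 -1/2 1/2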